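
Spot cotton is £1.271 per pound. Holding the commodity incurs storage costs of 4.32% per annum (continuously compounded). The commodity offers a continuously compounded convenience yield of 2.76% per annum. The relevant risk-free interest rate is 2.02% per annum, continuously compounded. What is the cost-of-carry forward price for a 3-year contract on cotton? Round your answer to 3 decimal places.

Net carry = r + u − y = 0.0202 + 0.0432 − 0.0276 = 0.0358
F = S·e^((r+u−y)T) = 1.271 · e^(0.0358 × 3) = 1.271 · e^0.107400
= 1.271 × 1.113380 = £1.415 per pound

£1.415 per pound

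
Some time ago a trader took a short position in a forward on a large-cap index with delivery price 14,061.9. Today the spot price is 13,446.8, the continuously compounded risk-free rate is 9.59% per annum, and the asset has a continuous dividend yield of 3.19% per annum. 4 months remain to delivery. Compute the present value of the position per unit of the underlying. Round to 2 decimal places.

314.92

Current fair forward for the remaining 4 months: F = S·e^((r − q)·T), (r − q) = 0.0959 − 0.0319 = 0.0640
F = 13446.8 · e^(0.0640 × 4/12) = 13446.8 × 1.02156252 = 13736.7469
Value of long forward = (F − K)·e^(−rT) = (13736.7469 − 14061.9) · e^(−0.0959·4/12)
= -325.1531 × 0.96853887 = -314.92
Short position value = −(long value) = 314.92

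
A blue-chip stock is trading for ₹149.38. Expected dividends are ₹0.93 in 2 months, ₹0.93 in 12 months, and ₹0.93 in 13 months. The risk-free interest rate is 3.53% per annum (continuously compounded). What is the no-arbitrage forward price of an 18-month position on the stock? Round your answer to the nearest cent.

₹154.64

PV(dividends) I = 0.93·e^(−0.0353·2/12) + 0.93·e^(−0.0353·12/12) + 0.93·e^(−0.0353·13/12)
I = 0.9245 + 0.8977 + 0.8951 = 2.7173
F = (S − I)·e^(rT) = (149.38 − 2.7173) · e^(0.0353·18/12)
= 146.6627 · e^0.052950 = 146.6627 × 1.054377 = ₹154.64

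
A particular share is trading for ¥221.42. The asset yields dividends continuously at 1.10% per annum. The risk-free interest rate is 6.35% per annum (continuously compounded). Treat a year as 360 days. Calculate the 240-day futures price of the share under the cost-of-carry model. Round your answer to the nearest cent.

F = S·e^((r − q)T) = 221.42 · e^((0.0635 − 0.0110) × 240/360)
= 221.42 · e^0.035000 = 221.42 × 1.035620
F = ¥229.31

¥229.31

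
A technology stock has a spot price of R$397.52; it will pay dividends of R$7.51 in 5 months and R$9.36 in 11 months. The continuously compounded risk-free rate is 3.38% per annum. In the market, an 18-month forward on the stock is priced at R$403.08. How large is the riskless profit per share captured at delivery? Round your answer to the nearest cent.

PV(dividends) I = 7.51·e^(−0.0338·5/12) + 9.36·e^(−0.0338·11/12) = 16.4794
Fair forward F* = (S − I)·e^(rT) = (397.52 − 16.4794)·e^0.050700 = 381.0406 × 1.052007 = 400.8574
Market R$403.08 > fair 400.8574: forward overpriced → cash-and-carry (borrow at r, buy the stock and collect the dividends, short the forward).
Profit at T = |F_mkt − F*| = |403.08 − 400.8574| = R$2.22 per share

R$2.22 per share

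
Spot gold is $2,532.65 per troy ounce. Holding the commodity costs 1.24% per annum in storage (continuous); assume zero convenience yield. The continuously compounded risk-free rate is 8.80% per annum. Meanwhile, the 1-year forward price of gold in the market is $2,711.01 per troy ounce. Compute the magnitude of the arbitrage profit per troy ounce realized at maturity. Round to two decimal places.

Fair forward: F* = S·e^(carry·T), with carry = (r + u) = 0.0880 + 0.0124 = 0.1004
F* = 2532.65 · e^(0.1004 × 1) = 2532.65 · e^0.10040000 = 2532.65 × 1.10561307 = $2800.1309
Market $2711.01 < fair $2800.1309: forward underpriced → reverse cash-and-carry (short spot, go long the forward).
At maturity, profit = |F_mkt − F*| = |2711.01 − 2800.1309| = $89.12 per troy ounce

$89.12 per troy ounce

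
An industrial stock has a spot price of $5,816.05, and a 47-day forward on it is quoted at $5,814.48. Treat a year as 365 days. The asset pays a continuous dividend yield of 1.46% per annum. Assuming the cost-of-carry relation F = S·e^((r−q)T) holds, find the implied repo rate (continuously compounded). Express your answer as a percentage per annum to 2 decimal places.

From F = S·e^((r−q)T): (r − q) = ln(F/S)/T
ln(5814.48/5816.05) = ln(0.999730) = -0.000270
(r − q) = -0.000270 / (47/365) = -0.002097
r = ln(F/S)/T + q = -0.002097 + 0.0146 = 0.012503
r = 1.25%

1.25%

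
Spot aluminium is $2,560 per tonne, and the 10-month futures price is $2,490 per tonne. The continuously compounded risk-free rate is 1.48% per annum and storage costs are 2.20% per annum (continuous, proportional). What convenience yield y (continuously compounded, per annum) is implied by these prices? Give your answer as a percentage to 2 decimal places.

F = S·e^((r+u−y)T) ⇒ (r+u−y) = ln(F/S)/T
ln(2490/2560) = -0.027725; /T ⇒ -0.033270
y = r + u − ln(F/S)/T = 0.0148 + 0.0220 + 0.033270 = 0.070070
y = 7.01%

7.01%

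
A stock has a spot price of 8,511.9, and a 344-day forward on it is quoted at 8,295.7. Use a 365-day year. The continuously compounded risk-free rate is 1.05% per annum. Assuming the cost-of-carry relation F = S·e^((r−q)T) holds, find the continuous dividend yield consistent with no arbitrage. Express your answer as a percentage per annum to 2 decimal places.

3.78%

From F = S·e^((r−q)T): (r − q) = ln(F/S)/T
ln(8295.7/8511.9) = ln(0.974600) = -0.025728
(r − q) = -0.025728 / (344/365) = -0.027299
q = r − ln(F/S)/T = 0.0105 + 0.027299 = 0.037799
q = 3.78%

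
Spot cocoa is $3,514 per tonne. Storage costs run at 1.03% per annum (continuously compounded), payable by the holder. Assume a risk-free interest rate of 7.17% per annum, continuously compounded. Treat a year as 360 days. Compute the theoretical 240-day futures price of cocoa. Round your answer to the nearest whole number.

Net carry = r + u − y = 0.0717 + 0.0103 − 0.0000 = 0.0820
F = S·e^((r+u−y)T) = 3514 · e^(0.0820 × 240/360) = 3514 · e^0.054667
= 3514 × 1.056189 = $3,711 per tonne

$3,711 per tonne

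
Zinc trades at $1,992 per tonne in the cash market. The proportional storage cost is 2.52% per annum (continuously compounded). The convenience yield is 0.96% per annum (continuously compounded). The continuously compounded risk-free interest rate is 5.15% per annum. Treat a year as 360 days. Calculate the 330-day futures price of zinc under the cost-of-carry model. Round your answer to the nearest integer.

$2,118 per tonne

Net carry = r + u − y = 0.0515 + 0.0252 − 0.0096 = 0.0671
F = S·e^((r+u−y)T) = 1992 · e^(0.0671 × 330/360) = 1992 · e^0.061508
= 1992 × 1.063439 = $2,118 per tonne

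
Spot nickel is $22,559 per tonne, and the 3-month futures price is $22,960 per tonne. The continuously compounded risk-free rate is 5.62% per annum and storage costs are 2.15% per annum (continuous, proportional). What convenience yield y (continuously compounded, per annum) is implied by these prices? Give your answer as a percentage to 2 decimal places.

F = S·e^((r+u−y)T) ⇒ (r+u−y) = ln(F/S)/T
ln(22960/22559) = 0.017619; /T ⇒ 0.070476
y = r + u − ln(F/S)/T = 0.0562 + 0.0215 − 0.070476 = 0.007224
y = 0.72%

0.72%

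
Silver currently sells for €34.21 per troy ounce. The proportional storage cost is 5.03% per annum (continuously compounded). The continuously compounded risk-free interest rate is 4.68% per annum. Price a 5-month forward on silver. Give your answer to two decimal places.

€35.62 per troy ounce

Net carry = r + u − y = 0.0468 + 0.0503 − 0.0000 = 0.0971
F = S·e^((r+u−y)T) = 34.21 · e^(0.0971 × 5/12) = 34.21 · e^0.040458
= 34.21 × 1.041288 = €35.62 per troy ounce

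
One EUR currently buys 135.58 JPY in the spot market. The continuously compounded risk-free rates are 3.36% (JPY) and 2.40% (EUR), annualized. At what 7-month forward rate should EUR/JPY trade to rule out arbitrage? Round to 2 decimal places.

F = S·e^((r_JPY − r_EUR)T) = 135.58 · e^((0.0336 − 0.0240) × 7/12)
= 135.58 · e^0.005600 = 135.58 × 1.005616
F = 136.34 JPY per EUR

136.34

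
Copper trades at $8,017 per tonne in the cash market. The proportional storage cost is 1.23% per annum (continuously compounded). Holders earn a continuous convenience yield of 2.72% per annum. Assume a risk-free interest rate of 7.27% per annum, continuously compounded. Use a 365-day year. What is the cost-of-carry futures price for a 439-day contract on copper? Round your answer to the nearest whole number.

Net carry = r + u − y = 0.0727 + 0.0123 − 0.0272 = 0.0578
F = S·e^((r+u−y)T) = 8017 · e^(0.0578 × 439/365) = 8017 · e^0.069518
= 8017 × 1.071991 = $8,594 per tonne

$8,594 per tonne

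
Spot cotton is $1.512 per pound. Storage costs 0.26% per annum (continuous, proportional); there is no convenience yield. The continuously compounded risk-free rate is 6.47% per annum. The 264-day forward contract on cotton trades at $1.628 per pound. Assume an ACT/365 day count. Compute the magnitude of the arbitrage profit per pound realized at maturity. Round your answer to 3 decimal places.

Fair forward: F* = S·e^(carry·T), with carry = (r + u) = 0.0647 + 0.0026 = 0.0673
F* = 1.512 · e^(0.0673 × 264/365) = 1.512 · e^0.048677 = 1.512 × 1.049881 = $1.5874
Market $1.628 > fair $1.5874: forward overpriced → cash-and-carry (buy spot, short the forward).
At maturity, profit = |F_mkt − F*| = |1.628 − 1.5874| = $0.041 per pound

$0.041 per pound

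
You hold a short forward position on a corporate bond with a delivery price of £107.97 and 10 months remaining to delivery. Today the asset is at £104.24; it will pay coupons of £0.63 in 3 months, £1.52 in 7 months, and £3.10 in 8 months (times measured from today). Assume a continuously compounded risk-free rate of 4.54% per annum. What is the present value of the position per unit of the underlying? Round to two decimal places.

PV(remaining coupons) I = 0.63·e^(−0.0454·3/12) + 1.52·e^(−0.0454·7/12) + 3.10·e^(−0.0454·8/12) = 5.1107
Current forward F = (S − I)·e^(rT) = (104.24 − 5.1107)·e^(0.0454·10/12) = 99.1293 × 1.038558 = 102.9515
Value (long) = (F − K)·e^(−rT) = (102.9515 − 107.97) × 0.962873 = -4.8322
Short position value = −(long value) = £4.83

£4.83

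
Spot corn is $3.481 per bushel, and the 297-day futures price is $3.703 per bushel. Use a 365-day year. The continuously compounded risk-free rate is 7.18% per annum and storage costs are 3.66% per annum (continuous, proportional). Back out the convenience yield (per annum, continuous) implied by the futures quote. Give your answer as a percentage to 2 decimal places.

3.24%

F = S·e^((r+u−y)T) ⇒ (r+u−y) = ln(F/S)/T
ln(3.703/3.481) = 0.061824; /T ⇒ 0.075979
y = r + u − ln(F/S)/T = 0.0718 + 0.0366 − 0.075979 = 0.032421
y = 3.24%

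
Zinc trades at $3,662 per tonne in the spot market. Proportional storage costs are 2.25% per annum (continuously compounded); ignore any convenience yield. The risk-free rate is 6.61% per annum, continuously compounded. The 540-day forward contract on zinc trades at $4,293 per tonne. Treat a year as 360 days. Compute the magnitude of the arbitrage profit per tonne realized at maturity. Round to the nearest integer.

Fair forward: F* = S·e^(carry·T), with carry = (r + u) = 0.0661 + 0.0225 = 0.0886
F* = 3662 · e^(0.0886 × 540/360) = 3662 · e^0.132900 = 3662 × 1.142136 = $4182.5020
Market $4293 > fair $4182.5020: forward overpriced → cash-and-carry (buy spot, short the forward).
At maturity, profit = |F_mkt − F*| = |4293 − 4182.5020| = $110 per tonne

$110 per tonne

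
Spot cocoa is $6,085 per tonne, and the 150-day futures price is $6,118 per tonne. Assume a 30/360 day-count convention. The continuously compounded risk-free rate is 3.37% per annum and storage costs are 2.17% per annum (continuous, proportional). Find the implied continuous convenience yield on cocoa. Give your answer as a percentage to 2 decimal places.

F = S·e^((r+u−y)T) ⇒ (r+u−y) = ln(F/S)/T
ln(6118/6085) = 0.005409; /T ⇒ 0.012982
y = r + u − ln(F/S)/T = 0.0337 + 0.0217 − 0.012982 = 0.042418
y = 4.24%

4.24%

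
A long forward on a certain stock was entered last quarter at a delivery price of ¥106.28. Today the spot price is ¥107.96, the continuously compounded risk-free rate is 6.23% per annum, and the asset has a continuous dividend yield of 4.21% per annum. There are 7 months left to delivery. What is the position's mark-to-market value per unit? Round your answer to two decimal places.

¥2.85

Current fair forward for the remaining 7 months: F = S·e^((r − q)·T), (r − q) = 0.0623 − 0.0421 = 0.0202
F = 107.96 · e^(0.0202 × 7/12) = 107.96 × 1.011853 = 109.2396
Value of long forward = (F − K)·e^(−rT) = (109.2396 − 106.28) · e^(−0.0623·7/12)
= 2.9596 × 0.964311 = 2.85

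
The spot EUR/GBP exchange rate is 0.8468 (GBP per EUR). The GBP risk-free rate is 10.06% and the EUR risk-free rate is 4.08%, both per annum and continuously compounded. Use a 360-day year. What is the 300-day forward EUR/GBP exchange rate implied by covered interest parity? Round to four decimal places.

0.8901

F = S·e^((r_GBP − r_EUR)T) = 0.8468 · e^((0.1006 − 0.0408) × 300/360)
= 0.8468 · e^0.049833 = 0.8468 × 1.051096
F = 0.8901 GBP per EUR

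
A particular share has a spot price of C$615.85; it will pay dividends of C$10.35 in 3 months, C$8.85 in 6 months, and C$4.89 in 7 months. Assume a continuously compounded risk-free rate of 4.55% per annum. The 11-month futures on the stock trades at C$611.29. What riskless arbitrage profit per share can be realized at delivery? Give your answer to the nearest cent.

C$6.14 per share

PV(dividends) I = 10.35·e^(−0.0455·3/12) + 8.85·e^(−0.0455·6/12) + 4.89·e^(−0.0455·7/12) = 23.6458
Fair futures F* = (S − I)·e^(rT) = (615.85 − 23.6458)·e^0.041708 = 592.2042 × 1.042590 = 617.4262
Market C$611.29 < fair 617.4262: forward underpriced → reverse cash-and-carry (short the stock, invest proceeds at r, pay the dividends, go long the forward).
Profit at T = |F_mkt − F*| = |611.29 − 617.4262| = C$6.14 per share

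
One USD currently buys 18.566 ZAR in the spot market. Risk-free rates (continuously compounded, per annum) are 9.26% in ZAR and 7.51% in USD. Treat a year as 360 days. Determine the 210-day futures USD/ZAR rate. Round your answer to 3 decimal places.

18.756

F = S·e^((r_ZAR − r_USD)T) = 18.566 · e^((0.0926 − 0.0751) × 210/360)
= 18.566 · e^0.010208 = 18.566 × 1.010260
F = 18.756 ZAR per USD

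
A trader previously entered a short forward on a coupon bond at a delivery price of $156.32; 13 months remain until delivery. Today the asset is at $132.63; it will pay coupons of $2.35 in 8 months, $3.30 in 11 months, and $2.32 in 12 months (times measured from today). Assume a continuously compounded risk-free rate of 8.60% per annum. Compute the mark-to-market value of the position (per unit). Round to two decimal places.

$17.18

PV(remaining coupons) I = 2.35·e^(−0.0860·8/12) + 3.30·e^(−0.0860·11/12) + 2.32·e^(−0.0860·12/12) = 7.3977
Current forward F = (S − I)·e^(rT) = (132.63 − 7.3977)·e^(0.0860·13/12) = 125.2323 × 1.097645 = 137.4606
Value (long) = (F − K)·e^(−rT) = (137.4606 − 156.32) × 0.911042 = -17.1817
Short position value = −(long value) = $17.18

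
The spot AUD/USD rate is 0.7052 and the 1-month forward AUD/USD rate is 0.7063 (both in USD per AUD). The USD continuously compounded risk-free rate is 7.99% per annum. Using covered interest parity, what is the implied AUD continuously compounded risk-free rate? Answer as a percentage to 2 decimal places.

F = S·e^((r_USD − r_AUD)T) ⇒ r_AUD = r_USD − ln(F/S)/T
ln(0.7063/0.7052) = 0.001559; /(1/12) = 0.018708
r_AUD = 0.0799 − 0.018708 = 0.061192
r_AUD = 6.12%

6.12%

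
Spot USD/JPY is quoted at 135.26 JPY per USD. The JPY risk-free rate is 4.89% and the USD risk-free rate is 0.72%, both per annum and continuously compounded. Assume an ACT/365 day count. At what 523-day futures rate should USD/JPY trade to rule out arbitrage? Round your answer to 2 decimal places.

F = S·e^((r_JPY − r_USD)T) = 135.26 · e^((0.0489 − 0.0072) × 523/365)
= 135.26 · e^0.059751 = 135.26 × 1.061572
F = 143.59 JPY per USD

143.59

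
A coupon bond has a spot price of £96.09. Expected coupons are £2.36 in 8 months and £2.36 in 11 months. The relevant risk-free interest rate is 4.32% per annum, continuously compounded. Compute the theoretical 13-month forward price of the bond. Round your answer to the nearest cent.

£95.91

PV(coupons) I = 2.36·e^(−0.0432·8/12) + 2.36·e^(−0.0432·11/12)
I = 2.2930 + 2.2684 = 4.5614
F = (S − I)·e^(rT) = (96.09 − 4.5614) · e^(0.0432·13/12)
= 91.5286 · e^0.046800 = 91.5286 × 1.047912 = £95.91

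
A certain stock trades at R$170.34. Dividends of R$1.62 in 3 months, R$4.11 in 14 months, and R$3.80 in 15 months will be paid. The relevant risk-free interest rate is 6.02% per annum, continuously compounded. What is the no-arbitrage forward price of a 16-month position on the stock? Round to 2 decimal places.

R$174.88

PV(dividends) I = 1.62·e^(−0.0602·3/12) + 4.11·e^(−0.0602·14/12) + 3.80·e^(−0.0602·15/12)
I = 1.5958 + 3.8312 + 3.5245 = 8.9515
F = (S − I)·e^(rT) = (170.34 − 8.9515) · e^(0.0602·16/12)
= 161.3885 · e^0.080267 = 161.3885 × 1.083576 = R$174.88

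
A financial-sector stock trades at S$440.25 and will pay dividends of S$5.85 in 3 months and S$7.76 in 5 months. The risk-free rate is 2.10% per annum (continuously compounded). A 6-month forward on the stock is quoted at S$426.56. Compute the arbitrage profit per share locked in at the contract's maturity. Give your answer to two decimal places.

S$4.68 per share

PV(dividends) I = 5.85·e^(−0.0210·3/12) + 7.76·e^(−0.0210·5/12) = 13.5118
Fair forward F* = (S − I)·e^(rT) = (440.25 − 13.5118)·e^0.010500 = 426.7382 × 1.010555 = 431.2424
Market S$426.56 < fair 431.2424: forward underpriced → reverse cash-and-carry (short the stock, invest proceeds at r, pay the dividends, go long the forward).
Profit at T = |F_mkt − F*| = |426.56 − 431.2424| = S$4.68 per share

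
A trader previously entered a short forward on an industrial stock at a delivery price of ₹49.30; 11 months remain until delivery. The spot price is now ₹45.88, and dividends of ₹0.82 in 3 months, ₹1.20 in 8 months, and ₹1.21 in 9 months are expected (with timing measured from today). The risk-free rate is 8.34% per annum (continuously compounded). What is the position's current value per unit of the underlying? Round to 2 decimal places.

PV(remaining dividends) I = 0.82·e^(−0.0834·3/12) + 1.20·e^(−0.0834·8/12) + 1.21·e^(−0.0834·9/12) = 3.0748
Current forward F = (S − I)·e^(rT) = (45.88 − 3.0748)·e^(0.0834·11/12) = 42.8052 × 1.079448 = 46.2060
Value (long) = (F − K)·e^(−rT) = (46.2060 − 49.30) × 0.926399 = -2.8663
Short position value = −(long value) = ₹2.87

₹2.87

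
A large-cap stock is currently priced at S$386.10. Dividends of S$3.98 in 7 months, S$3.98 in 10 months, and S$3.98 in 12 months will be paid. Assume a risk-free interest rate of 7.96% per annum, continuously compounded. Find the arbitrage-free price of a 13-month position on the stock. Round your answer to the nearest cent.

PV(dividends) I = 3.98·e^(−0.0796·7/12) + 3.98·e^(−0.0796·10/12) + 3.98·e^(−0.0796·12/12)
I = 3.7994 + 3.7246 + 3.6755 = 11.1995
F = (S − I)·e^(rT) = (386.10 − 11.1995) · e^(0.0796·13/12)
= 374.9005 · e^0.086233 = 374.9005 × 1.090060 = S$408.66

S$408.66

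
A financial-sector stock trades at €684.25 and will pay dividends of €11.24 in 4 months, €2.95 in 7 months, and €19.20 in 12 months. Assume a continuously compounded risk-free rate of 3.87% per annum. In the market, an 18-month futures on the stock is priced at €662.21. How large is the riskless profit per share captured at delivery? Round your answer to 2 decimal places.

PV(dividends) I = 11.24·e^(−0.0387·4/12) + 2.95·e^(−0.0387·7/12) + 19.20·e^(−0.0387·12/12) = 32.4512
Fair futures F* = (S − I)·e^(rT) = (684.25 − 32.4512)·e^0.058050 = 651.7988 × 1.059768 = 690.7555
Market €662.21 < fair 690.7555: forward underpriced → reverse cash-and-carry (short the stock, invest proceeds at r, pay the dividends, go long the forward).
Profit at T = |F_mkt − F*| = |662.21 − 690.7555| = €28.55 per share

€28.55 per share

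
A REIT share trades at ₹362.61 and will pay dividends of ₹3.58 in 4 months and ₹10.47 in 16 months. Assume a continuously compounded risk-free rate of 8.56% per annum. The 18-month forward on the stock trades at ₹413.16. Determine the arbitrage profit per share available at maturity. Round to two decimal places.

PV(dividends) I = 3.58·e^(−0.0856·4/12) + 10.47·e^(−0.0856·16/12) = 12.8200
Fair forward F* = (S − I)·e^(rT) = (362.61 − 12.8200)·e^0.128400 = 349.7900 × 1.137008 = 397.7140
Market ₹413.16 > fair 397.7140: forward overpriced → cash-and-carry (borrow at r, buy the stock and collect the dividends, short the forward).
Profit at T = |F_mkt − F*| = |413.16 − 397.7140| = ₹15.45 per share

₹15.45 per share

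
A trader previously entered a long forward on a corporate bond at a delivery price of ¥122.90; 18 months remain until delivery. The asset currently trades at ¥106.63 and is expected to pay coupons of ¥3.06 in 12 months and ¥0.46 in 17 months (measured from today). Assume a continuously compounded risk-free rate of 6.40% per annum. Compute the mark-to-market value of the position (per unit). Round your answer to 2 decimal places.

-¥8.31

PV(remaining coupons) I = 3.06·e^(−0.0640·12/12) + 0.46·e^(−0.0640·17/12) = 3.2904
Current forward F = (S − I)·e^(rT) = (106.63 − 3.2904)·e^(0.0640·18/12) = 103.3396 × 1.100759 = 113.7520
Value (long) = (F − K)·e^(−rT) = (113.7520 − 122.90) × 0.908464 = -8.3106
Value = -¥8.31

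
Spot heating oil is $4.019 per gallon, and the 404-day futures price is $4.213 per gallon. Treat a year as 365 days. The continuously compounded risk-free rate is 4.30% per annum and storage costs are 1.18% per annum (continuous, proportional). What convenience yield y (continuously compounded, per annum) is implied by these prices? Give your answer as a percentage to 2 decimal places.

1.22%

F = S·e^((r+u−y)T) ⇒ (r+u−y) = ln(F/S)/T
ln(4.213/4.019) = 0.047142; /T ⇒ 0.042591
y = r + u − ln(F/S)/T = 0.0430 + 0.0118 − 0.042591 = 0.012209
y = 1.22%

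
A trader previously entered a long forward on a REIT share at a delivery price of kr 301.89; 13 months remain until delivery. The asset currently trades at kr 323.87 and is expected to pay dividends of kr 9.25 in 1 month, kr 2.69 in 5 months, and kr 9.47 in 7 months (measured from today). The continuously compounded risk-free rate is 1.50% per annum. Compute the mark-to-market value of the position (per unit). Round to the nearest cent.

PV(remaining dividends) I = 9.25·e^(−0.0150·1/12) + 2.69·e^(−0.0150·5/12) + 9.47·e^(−0.0150·7/12) = 21.2992
Current forward F = (S − I)·e^(rT) = (323.87 − 21.2992)·e^(0.0150·13/12) = 302.5708 × 1.016383 = 307.5278
Value (long) = (F − K)·e^(−rT) = (307.5278 − 301.89) × 0.983881 = 5.5469
Value = kr 5.55

kr 5.55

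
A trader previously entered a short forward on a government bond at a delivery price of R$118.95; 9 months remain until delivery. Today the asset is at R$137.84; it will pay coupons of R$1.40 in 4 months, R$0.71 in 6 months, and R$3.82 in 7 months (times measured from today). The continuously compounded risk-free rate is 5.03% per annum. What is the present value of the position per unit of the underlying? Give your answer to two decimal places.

PV(remaining coupons) I = 1.40·e^(−0.0503·4/12) + 0.71·e^(−0.0503·6/12) + 3.82·e^(−0.0503·7/12) = 5.7786
Current forward F = (S − I)·e^(rT) = (137.84 − 5.7786)·e^(0.0503·9/12) = 132.0614 × 1.038446 = 137.1386
Value (long) = (F − K)·e^(−rT) = (137.1386 − 118.95) × 0.962978 = 17.5152
Short position value = −(long value) = -R$17.52

-R$17.52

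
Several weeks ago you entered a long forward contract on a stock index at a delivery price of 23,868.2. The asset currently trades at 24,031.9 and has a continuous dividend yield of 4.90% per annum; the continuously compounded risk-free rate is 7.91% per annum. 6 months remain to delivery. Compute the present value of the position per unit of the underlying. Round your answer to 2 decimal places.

Current fair forward for the remaining 6 months: F = S·e^((r − q)·T), (r − q) = 0.0791 − 0.0490 = 0.0301
F = 24031.9 · e^(0.0301 × 6/12) = 24031.9 × 1.01516382 = 24396.3154
Value of long forward = (F − K)·e^(−rT) = (24396.3154 − 23868.2) · e^(−0.0791·6/12)
= 528.1154 × 0.96122189 = 507.64

507.64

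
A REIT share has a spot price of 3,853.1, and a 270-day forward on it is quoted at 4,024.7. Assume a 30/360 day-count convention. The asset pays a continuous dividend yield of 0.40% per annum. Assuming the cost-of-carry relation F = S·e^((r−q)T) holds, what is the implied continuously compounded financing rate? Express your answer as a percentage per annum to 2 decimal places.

6.21%

From F = S·e^((r−q)T): (r − q) = ln(F/S)/T
ln(4024.7/3853.1) = ln(1.044536) = 0.043573
(r − q) = 0.043573 / (270/360) = 0.058097
r = ln(F/S)/T + q = 0.058097 + 0.0040 = 0.062097
r = 6.21%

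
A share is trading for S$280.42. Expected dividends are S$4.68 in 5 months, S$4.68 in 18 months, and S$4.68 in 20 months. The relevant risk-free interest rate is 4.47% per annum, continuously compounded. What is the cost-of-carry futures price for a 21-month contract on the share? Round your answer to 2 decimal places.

S$288.84

PV(dividends) I = 4.68·e^(−0.0447·5/12) + 4.68·e^(−0.0447·18/12) + 4.68·e^(−0.0447·20/12)
I = 4.5936 + 4.3765 + 4.3440 = 13.3141
F = (S − I)·e^(rT) = (280.42 − 13.3141) · e^(0.0447·21/12)
= 267.1059 · e^0.078225 = 267.1059 × 1.081366 = S$288.84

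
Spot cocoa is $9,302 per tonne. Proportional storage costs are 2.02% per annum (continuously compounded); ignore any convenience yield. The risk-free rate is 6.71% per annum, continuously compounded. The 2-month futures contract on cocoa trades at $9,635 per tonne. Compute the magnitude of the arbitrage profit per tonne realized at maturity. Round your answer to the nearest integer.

$197 per tonne

Fair futures: F* = S·e^(carry·T), with carry = (r + u) = 0.0671 + 0.0202 = 0.0873
F* = 9302 · e^(0.0873 × 2/12) = 9302 · e^0.014550 = 9302 × 1.014656 = $9438.3301
Market $9635 > fair $9438.3301: forward overpriced → cash-and-carry (buy spot, short the forward).
At maturity, profit = |F_mkt − F*| = |9635 − 9438.3301| = $197 per tonne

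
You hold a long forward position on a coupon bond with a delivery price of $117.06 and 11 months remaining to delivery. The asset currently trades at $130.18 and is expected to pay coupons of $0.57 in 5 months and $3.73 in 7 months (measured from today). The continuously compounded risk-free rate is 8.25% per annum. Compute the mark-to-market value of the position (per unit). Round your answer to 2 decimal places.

$17.54

PV(remaining coupons) I = 0.57·e^(−0.0825·5/12) + 3.73·e^(−0.0825·7/12) = 4.1055
Current forward F = (S − I)·e^(rT) = (130.18 − 4.1055)·e^(0.0825·11/12) = 126.0745 × 1.078558 = 135.9787
Value (long) = (F − K)·e^(−rT) = (135.9787 − 117.06) × 0.927164 = 17.5407
Value = $17.54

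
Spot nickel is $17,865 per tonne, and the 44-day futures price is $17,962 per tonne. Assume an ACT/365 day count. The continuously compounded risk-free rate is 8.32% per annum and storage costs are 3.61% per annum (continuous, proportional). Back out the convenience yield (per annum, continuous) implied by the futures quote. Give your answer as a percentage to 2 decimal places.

F = S·e^((r+u−y)T) ⇒ (r+u−y) = ln(F/S)/T
ln(17962/17865) = 0.005415; /T ⇒ 0.044920
y = r + u − ln(F/S)/T = 0.0832 + 0.0361 − 0.044920 = 0.074380
y = 7.44%

7.44%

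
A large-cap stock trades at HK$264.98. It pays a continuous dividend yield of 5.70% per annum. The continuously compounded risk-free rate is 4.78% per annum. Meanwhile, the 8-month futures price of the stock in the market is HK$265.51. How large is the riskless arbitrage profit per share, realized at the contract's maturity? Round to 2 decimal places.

HK$2.15 per share

Fair futures: F* = S·e^(carry·T), with carry = (r − q) = 0.0478 − 0.0570 = -0.0092
F* = 264.98 · e^(-0.0092 × 8/12) = 264.98 · e^-0.006133 = 264.98 × 0.993886 = HK$263.3599
Market HK$265.51 > fair HK$263.3599: forward overpriced → cash-and-carry (buy spot, short the forward).
At maturity, profit = |F_mkt − F*| = |265.51 − 263.3599| = HK$2.15 per share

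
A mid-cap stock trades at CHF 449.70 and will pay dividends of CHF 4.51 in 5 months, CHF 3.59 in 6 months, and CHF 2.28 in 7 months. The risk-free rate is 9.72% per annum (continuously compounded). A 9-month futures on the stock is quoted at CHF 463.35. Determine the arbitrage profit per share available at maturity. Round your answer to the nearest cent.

CHF 9.70 per share

PV(dividends) I = 4.51·e^(−0.0972·5/12) + 3.59·e^(−0.0972·6/12) + 2.28·e^(−0.0972·7/12) = 9.9050
Fair futures F* = (S − I)·e^(rT) = (449.70 − 9.9050)·e^0.072900 = 439.7950 × 1.075623 = 473.0536
Market CHF 463.35 < fair 473.0536: forward underpriced → reverse cash-and-carry (short the stock, invest proceeds at r, pay the dividends, go long the forward).
Profit at T = |F_mkt − F*| = |463.35 − 473.0536| = CHF 9.70 per share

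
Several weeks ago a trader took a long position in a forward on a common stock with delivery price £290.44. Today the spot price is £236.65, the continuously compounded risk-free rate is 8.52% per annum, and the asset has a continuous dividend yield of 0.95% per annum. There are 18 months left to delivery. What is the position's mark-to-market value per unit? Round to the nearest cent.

Current fair forward for the remaining 18 months: F = S·e^((r − q)·T), (r − q) = 0.0852 − 0.0095 = 0.0757
F = 236.65 · e^(0.0757 × 18/12) = 236.65 × 1.120248 = 265.1067
Value of long forward = (F − K)·e^(−rT) = (265.1067 − 290.44) · e^(−0.0852·18/12)
= -25.3333 × 0.880029 = -22.29

-£22.29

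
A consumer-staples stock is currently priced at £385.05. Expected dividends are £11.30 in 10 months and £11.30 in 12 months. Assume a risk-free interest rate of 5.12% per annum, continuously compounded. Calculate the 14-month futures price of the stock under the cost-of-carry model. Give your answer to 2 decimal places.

PV(dividends) I = 11.30·e^(−0.0512·10/12) + 11.30·e^(−0.0512·12/12)
I = 10.8280 + 10.7360 = 21.5640
F = (S − I)·e^(rT) = (385.05 − 21.5640) · e^(0.0512·14/12)
= 363.4860 · e^0.059733 = 363.4860 × 1.061553 = £385.86

£385.86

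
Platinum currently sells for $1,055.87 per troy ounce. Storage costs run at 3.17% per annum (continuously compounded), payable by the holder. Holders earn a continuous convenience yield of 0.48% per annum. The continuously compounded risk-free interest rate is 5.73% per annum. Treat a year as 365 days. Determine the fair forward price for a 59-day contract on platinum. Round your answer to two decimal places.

Net carry = r + u − y = 0.0573 + 0.0317 − 0.0048 = 0.0842
F = S·e^((r+u−y)T) = 1055.87 · e^(0.0842 × 59/365) = 1055.87 · e^0.01361041
= 1055.87 × 1.01370345 = $1,070.34 per troy ounce

$1,070.34 per troy ounce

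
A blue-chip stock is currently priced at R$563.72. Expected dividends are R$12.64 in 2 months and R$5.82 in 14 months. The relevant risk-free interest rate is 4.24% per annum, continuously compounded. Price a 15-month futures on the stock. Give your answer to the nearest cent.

PV(dividends) I = 12.64·e^(−0.0424·2/12) + 5.82·e^(−0.0424·14/12)
I = 12.5510 + 5.5391 = 18.0901
F = (S − I)·e^(rT) = (563.72 − 18.0901) · e^(0.0424·15/12)
= 545.6299 · e^0.053000 = 545.6299 × 1.054430 = R$575.33

R$575.33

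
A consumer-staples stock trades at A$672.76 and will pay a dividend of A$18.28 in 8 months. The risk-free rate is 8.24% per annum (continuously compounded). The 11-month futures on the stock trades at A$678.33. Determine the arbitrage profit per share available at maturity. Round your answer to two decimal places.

PV(dividends) I = 18.28·e^(−0.0824·8/12) = 17.3029
Fair futures F* = (S − I)·e^(rT) = (672.76 − 17.3029)·e^0.075533 = 655.4571 × 1.078459 = 706.8836
Market A$678.33 < fair 706.8836: forward underpriced → reverse cash-and-carry (short the stock, invest proceeds at r, pay the dividends, go long the forward).
Profit at T = |F_mkt − F*| = |678.33 − 706.8836| = A$28.55 per share

A$28.55 per share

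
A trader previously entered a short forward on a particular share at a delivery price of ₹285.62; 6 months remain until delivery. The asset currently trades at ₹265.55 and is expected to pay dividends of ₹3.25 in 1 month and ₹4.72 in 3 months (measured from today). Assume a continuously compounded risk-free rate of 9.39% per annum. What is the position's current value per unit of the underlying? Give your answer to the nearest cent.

PV(remaining dividends) I = 3.25·e^(−0.0939·1/12) + 4.72·e^(−0.0939·3/12) = 7.8352
Current forward F = (S − I)·e^(rT) = (265.55 − 7.8352)·e^(0.0939·6/12) = 257.7148 × 1.048070 = 270.1032
Value (long) = (F − K)·e^(−rT) = (270.1032 − 285.62) × 0.954135 = -14.8051
Short position value = −(long value) = ₹14.81

₹14.81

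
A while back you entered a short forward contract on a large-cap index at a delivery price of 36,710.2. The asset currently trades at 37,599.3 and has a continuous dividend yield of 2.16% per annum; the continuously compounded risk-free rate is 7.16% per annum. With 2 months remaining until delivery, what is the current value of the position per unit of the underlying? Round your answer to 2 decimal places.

Current fair forward for the remaining 2 months: F = S·e^((r − q)·T), (r − q) = 0.0716 − 0.0216 = 0.0500
F = 37599.3 · e^(0.0500 × 2/12) = 37599.3 × 1.00836815 = 37913.9366
Value of long forward = (F − K)·e^(−rT) = (37913.9366 − 36710.2) · e^(−0.0716·2/12)
= 1203.7366 × 0.98813759 = 1189.46
Short position value = −(long value) = -1189.46

-1189.46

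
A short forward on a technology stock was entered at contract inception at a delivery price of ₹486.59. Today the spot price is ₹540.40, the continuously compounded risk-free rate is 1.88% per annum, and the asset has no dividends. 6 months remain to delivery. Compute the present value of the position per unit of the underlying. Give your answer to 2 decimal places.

-₹58.36

Current fair forward for the remaining 6 months: F = S·e^(r·T), r = 0.0188
F = 540.40 · e^(0.0188 × 6/12) = 540.40 × 1.009444 = 545.5035
Value of long forward = (F − K)·e^(−rT) = (545.5035 − 486.59) · e^(−0.0188·6/12)
= 58.9135 × 0.990644 = 58.36
Short position value = −(long value) = -₹58.36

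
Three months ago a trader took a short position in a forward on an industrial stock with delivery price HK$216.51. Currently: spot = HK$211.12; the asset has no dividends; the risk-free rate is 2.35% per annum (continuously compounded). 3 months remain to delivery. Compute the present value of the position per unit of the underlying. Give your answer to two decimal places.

HK$4.12

Current fair forward for the remaining 3 months: F = S·e^(r·T), r = 0.0235
F = 211.12 · e^(0.0235 × 3/12) = 211.12 × 1.005892 = 212.3639
Value of long forward = (F − K)·e^(−rT) = (212.3639 − 216.51) · e^(−0.0235·3/12)
= -4.1461 × 0.994142 = -4.12
Short position value = −(long value) = HK$4.12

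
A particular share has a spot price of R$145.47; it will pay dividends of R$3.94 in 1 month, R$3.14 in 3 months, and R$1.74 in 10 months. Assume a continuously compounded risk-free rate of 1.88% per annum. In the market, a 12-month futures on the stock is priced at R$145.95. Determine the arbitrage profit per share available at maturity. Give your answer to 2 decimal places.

PV(dividends) I = 3.94·e^(−0.0188·1/12) + 3.14·e^(−0.0188·3/12) + 1.74·e^(−0.0188·10/12) = 8.7721
Fair futures F* = (S − I)·e^(rT) = (145.47 − 8.7721)·e^0.018800 = 136.6979 × 1.018978 = 139.2922
Market R$145.95 > fair 139.2922: forward overpriced → cash-and-carry (borrow at r, buy the stock and collect the dividends, short the forward).
Profit at T = |F_mkt − F*| = |145.95 − 139.2922| = R$6.66 per share

R$6.66 per share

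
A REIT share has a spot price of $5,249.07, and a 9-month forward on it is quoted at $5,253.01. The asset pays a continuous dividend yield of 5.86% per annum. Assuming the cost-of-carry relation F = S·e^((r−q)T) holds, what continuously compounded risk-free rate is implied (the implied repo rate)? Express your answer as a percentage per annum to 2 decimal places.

5.96%

From F = S·e^((r−q)T): (r − q) = ln(F/S)/T
ln(5253.01/5249.07) = ln(1.000751) = 0.000751
(r − q) = 0.000751 / (9/12) = 0.001001
r = ln(F/S)/T + q = 0.001001 + 0.0586 = 0.059601
r = 5.96%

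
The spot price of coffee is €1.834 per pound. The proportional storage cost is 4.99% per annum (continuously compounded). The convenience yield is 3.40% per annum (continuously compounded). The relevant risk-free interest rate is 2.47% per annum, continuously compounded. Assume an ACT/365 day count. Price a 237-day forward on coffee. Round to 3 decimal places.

Net carry = r + u − y = 0.0247 + 0.0499 − 0.0340 = 0.0406
F = S·e^((r+u−y)T) = 1.834 · e^(0.0406 × 237/365) = 1.834 · e^0.026362
= 1.834 × 1.026713 = €1.883 per pound

€1.883 per pound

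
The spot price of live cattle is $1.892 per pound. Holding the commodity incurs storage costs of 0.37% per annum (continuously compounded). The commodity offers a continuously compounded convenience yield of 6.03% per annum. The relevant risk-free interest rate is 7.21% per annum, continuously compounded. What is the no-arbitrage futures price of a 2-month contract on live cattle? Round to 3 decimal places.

Net carry = r + u − y = 0.0721 + 0.0037 − 0.0603 = 0.0155
F = S·e^((r+u−y)T) = 1.892 · e^(0.0155 × 2/12) = 1.892 · e^0.002583
= 1.892 × 1.002586 = $1.897 per pound

$1.897 per pound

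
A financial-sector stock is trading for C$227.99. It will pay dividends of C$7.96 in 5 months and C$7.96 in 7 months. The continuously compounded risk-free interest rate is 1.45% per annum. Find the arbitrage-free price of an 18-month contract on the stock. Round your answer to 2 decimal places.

PV(dividends) I = 7.96·e^(−0.0145·5/12) + 7.96·e^(−0.0145·7/12)
I = 7.9121 + 7.8930 = 15.8051
F = (S − I)·e^(rT) = (227.99 − 15.8051) · e^(0.0145·18/12)
= 212.1849 · e^0.021750 = 212.1849 × 1.021988 = C$216.85

C$216.85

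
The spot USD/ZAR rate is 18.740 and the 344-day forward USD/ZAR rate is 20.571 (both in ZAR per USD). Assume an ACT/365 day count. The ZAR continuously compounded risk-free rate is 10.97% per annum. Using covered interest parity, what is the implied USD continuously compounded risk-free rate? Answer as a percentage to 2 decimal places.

F = S·e^((r_ZAR − r_USD)T) ⇒ r_USD = r_ZAR − ln(F/S)/T
ln(20.571/18.740) = 0.093222; /(344/365) = 0.098913
r_USD = 0.1097 − 0.098913 = 0.010787
r_USD = 1.08%

1.08%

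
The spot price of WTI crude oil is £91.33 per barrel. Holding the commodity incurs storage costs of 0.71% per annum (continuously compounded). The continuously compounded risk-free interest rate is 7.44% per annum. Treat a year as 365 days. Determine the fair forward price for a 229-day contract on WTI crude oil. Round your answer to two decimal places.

£96.12 per barrel

Net carry = r + u − y = 0.0744 + 0.0071 − 0.0000 = 0.0815
F = S·e^((r+u−y)T) = 91.33 · e^(0.0815 × 229/365) = 91.33 · e^0.051133
= 91.33 × 1.052463 = £96.12 per barrel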